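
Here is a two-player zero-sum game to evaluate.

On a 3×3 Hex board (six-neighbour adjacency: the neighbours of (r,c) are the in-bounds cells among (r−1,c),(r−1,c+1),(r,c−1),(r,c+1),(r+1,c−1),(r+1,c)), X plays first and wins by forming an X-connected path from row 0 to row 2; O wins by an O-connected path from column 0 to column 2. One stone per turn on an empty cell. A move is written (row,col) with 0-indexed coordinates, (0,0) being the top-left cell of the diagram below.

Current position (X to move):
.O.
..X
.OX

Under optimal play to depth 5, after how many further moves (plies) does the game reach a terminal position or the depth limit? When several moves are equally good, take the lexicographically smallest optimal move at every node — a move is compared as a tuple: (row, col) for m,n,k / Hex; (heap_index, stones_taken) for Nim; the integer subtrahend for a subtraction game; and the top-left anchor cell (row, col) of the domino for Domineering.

p1 X@[.O./..X/.OX]: (0,0)[XO./..X/.OX]+1* (0,2)[.OX/..X/.OX]+1 (1,0)[.O./X.X/.OX]+1 (1,1)[.O./.XX/.OX]-1 (2,0)[.O./..X/XOX]-1
p2 O@[XO./..X/.OX]: (0,2)[XOO/..X/.OX]-1* (1,0)[XO./O.X/.OX]-1 (1,1)[XO./.OX/.OX]-1 (2,0)[XO./..X/OOX]-1
p3 X@[XOO/..X/.OX]: (1,0)[XOO/X.X/.OX]+1* (1,1)[XOO/.XX/.OX]-1 (2,0)[XOO/..X/XOX]-1
p4 O@[XOO/X.X/.OX]: (1,1)[XOO/XOX/.OX]-1* (2,0)[XOO/X.X/OOX]-1
p5 X@[XOO/XOX/.OX]: (2,0)[XOO/XOX/XOX]+1*
p6 O@[XOO/XOX/XOX] terminal -1; root [.O./..X/.OX] d5

PV length from [.O./..X/.OX]: 5 plies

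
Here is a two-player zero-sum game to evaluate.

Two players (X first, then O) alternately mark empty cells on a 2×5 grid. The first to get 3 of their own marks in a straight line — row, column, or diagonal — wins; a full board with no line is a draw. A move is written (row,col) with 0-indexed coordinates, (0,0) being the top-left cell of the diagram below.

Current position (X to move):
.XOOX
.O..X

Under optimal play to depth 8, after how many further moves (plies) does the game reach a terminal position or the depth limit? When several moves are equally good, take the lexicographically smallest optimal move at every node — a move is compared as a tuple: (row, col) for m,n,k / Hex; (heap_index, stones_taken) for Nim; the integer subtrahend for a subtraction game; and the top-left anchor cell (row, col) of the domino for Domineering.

PV length from [.XOOX/.O..X]: 4 plies

p1 X@[.XOOX/.O..X]: (0,0)[XXOOX/.O..X]-1 (1,0)[.XOOX/XO..X]+0* (1,2)[.XOOX/.OX.X]+0 (1,3)[.XOOX/.O.XX]+0
p2 O@[.XOOX/XO..X]: (0,0)[OXOOX/XO..X]+0* (1,2)[.XOOX/XOO.X]+0 (1,3)[.XOOX/XO.OX]+0
p3 X@[OXOOX/XO..X]: (1,2)[OXOOX/XOX.X]+0* (1,3)[OXOOX/XO.XX]+0
p4 O@[OXOOX/XOX.X]: (1,3)[OXOOX/XOXOX]+0*
p5 X@[OXOOX/XOXOX] terminal +0; root [.XOOX/.O..X] d8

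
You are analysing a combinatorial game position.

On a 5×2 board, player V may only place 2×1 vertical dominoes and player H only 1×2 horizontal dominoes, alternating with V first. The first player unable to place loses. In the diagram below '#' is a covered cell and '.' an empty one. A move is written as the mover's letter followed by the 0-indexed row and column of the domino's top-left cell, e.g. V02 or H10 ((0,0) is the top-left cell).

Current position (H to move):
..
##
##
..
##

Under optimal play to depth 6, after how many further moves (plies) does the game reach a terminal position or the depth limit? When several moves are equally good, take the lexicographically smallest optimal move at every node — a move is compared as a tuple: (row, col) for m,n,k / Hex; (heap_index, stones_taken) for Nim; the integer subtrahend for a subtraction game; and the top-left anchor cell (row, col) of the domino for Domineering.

p1 H@[../##/##/../##]: H00[##/##/##/../##]+1* H30[../##/##/##/##]+1
p2 V@[##/##/##/../##] terminal -1; root [../##/##/../##] d6

PV length from [../##/##/../##]: 1 ply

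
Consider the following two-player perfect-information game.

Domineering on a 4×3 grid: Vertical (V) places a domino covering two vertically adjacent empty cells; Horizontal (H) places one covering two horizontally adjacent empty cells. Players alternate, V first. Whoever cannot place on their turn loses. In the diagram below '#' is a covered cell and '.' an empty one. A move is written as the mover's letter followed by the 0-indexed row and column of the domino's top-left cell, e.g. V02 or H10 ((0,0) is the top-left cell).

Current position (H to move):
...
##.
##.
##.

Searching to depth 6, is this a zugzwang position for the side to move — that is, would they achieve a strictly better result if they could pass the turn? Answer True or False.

zugzwang(.../##./##./##., H) = False

ply 1, H at .../##./##./##. | H00=-1→##./##./##./##.*; H01=-1→.##/##./##./##.
ply 2, V at ##./##./##./##. | V02=+1→###/###/##./##.*; V12=+1→##./###/###/##.; V22=+1→##./##./###/###
ply 3: ###/###/##./##. is terminal -1 (H); from .../##./##./##. depth 6
suppose H passes — search the same position with V to move:
pass> ply 1, V at .../##./##./##. | V02=+1→..#/###/##./##.*; V12=-1→.../###/###/##.; V22=-1→.../##./###/###
pass> ply 2, H at ..#/###/##./##. | H00=-1→###/###/##./##.*
pass> ply 3, V at ###/###/##./##. | V22=+1→###/###/###/###*
pass> ply 4: ###/###/###/### is terminal -1 (H); from .../##./##./##. depth 6
for H: play -1, pass -1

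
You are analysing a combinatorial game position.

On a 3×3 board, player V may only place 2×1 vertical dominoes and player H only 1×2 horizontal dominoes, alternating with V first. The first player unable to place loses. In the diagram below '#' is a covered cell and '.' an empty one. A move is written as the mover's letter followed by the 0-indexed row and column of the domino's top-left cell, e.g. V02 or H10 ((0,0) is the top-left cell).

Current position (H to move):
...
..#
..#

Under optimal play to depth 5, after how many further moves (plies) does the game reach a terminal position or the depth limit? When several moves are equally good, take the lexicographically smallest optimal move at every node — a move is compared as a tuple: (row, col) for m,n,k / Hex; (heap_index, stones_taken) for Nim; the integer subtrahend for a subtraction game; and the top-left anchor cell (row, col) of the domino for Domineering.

PV length from [.../..#/..#]: 1 ply

[.../..#/..#] H move#1: H00:-1/##./..#/..#, H01:-1/.##/..#/..#, H10:+1/.../###/..#*, H20:-1/.../..#/###
[.../###/..#] end (terminal -1, V#2); searched .../..#/..# to 5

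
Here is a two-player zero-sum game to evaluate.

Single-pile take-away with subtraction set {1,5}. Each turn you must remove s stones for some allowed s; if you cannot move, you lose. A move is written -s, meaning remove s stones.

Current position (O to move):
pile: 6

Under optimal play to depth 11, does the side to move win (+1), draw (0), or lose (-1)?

ply 1, O at 6 | -1=-1→5*; -5=-1→1
ply 2, X at 5 | -1=+1→4*; -5=+1→0
ply 3, O at 4 | -1=-1→3*
ply 4, X at 3 | -1=+1→2*
ply 5, O at 2 | -1=-1→1*
ply 6, X at 1 | -1=+1→0*
ply 7: 0 is terminal -1 (O); from 6 depth 11

value(6, O) = -1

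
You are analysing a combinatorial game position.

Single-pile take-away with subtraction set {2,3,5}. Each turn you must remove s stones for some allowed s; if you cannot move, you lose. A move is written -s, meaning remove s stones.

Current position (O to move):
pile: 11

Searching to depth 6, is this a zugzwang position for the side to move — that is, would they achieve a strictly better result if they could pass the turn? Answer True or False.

zugzwang(11, O) = False

[11] O move#1: -2:-1/9, -3:+1/8*, -5:-1/6
[8] X move#2: -2:-1/6*, -3:-1/5, -5:-1/3
[6] O move#3: -2:-1/4, -3:-1/3, -5:+1/1*
[1] end (terminal -1, X#4); searched 11 to 6
pass branch (X moves first from the same position):
  | [11] X move#1: -2:-1/9, -3:+1/8*, -5:-1/6
  | [8] O move#2: -2:-1/6*, -3:-1/5, -5:-1/3
  | [6] X move#3: -2:-1/4, -3:-1/3, -5:+1/1*
  | [1] end (terminal -1, O#4); searched 11 to 6
O moving scores +1; O passing scores -1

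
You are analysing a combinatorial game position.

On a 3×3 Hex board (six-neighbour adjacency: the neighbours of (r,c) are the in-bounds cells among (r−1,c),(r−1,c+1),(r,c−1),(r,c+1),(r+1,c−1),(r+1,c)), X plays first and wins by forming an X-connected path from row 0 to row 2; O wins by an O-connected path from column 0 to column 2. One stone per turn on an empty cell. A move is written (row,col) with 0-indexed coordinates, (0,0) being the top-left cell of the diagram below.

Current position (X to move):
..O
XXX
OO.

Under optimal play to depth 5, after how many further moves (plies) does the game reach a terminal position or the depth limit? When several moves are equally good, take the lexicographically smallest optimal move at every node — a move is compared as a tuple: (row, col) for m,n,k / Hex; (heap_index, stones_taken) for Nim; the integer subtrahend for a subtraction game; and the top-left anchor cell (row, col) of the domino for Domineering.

PV length from [..O/XXX/OO.]: 3 plies

[..O/XXX/OO.] X move#1: (0,0):-1/X.O/XXX/OO., (0,1):-1/.XO/XXX/OO., (2,2):+1/..O/XXX/OOX*
[..O/XXX/OOX] O move#2: (0,0):-1/O.O/XXX/OOX*, (0,1):-1/.OO/XXX/OOX
[O.O/XXX/OOX] X move#3: (0,1):+1/OXO/XXX/OOX*
[OXO/XXX/OOX] end (terminal -1, O#4); searched ..O/XXX/OO. to 5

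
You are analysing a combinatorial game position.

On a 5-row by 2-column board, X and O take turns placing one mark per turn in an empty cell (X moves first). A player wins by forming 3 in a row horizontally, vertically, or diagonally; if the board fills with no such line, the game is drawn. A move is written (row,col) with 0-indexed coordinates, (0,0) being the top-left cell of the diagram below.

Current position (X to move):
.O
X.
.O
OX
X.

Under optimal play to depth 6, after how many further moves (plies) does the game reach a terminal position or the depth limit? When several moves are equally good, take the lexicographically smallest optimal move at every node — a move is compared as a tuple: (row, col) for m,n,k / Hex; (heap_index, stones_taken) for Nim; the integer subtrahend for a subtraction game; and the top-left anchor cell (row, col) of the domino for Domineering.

PV length from [.O/X./.O/OX/X.]: 4 plies

ply 1, X at .O/X./.O/OX/X. | (0,0)=-1→XO/X./.O/OX/X.; (1,1)=+0→.O/XX/.O/OX/X.*; (2,0)=-1→.O/X./XO/OX/X.; (4,1)=-1→.O/X./.O/OX/XX
ply 2, O at .O/XX/.O/OX/X. | (0,0)=+0→OO/XX/.O/OX/X.*; (2,0)=+0→.O/XX/OO/OX/X.; (4,1)=+0→.O/XX/.O/OX/XO
ply 3, X at OO/XX/.O/OX/X. | (2,0)=+0→OO/XX/XO/OX/X.*; (4,1)=+0→OO/XX/.O/OX/XX
ply 4, O at OO/XX/XO/OX/X. | (4,1)=+0→OO/XX/XO/OX/XO*
ply 5: OO/XX/XO/OX/XO is terminal +0 (X); from .O/X./.O/OX/X. depth 6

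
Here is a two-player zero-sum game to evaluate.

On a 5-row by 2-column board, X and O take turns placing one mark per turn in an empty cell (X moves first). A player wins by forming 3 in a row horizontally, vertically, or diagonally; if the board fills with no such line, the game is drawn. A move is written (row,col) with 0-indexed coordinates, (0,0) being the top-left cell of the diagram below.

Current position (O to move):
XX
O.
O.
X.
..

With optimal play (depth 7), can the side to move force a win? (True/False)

ply 1, O at XX/O./O./X./.. | (1,1)=+0→XX/OO/O./X./..*; (2,1)=+0→XX/O./OO/X./..; (3,1)=+0→XX/O./O./XO/..; (4,0)=+0→XX/O./O./X./O.; (4,1)=+0→XX/O./O./X./.O
ply 2, X at XX/OO/O./X./.. | (2,1)=+0→XX/OO/OX/X./..*; (3,1)=+0→XX/OO/O./XX/..; (4,0)=+0→XX/OO/O./X./X.; (4,1)=+0→XX/OO/O./X./.X
ply 3, O at XX/OO/OX/X./.. | (3,1)=+0→XX/OO/OX/XO/..*; (4,0)=+0→XX/OO/OX/X./O.; (4,1)=+0→XX/OO/OX/X./.O
ply 4, X at XX/OO/OX/XO/.. | (4,0)=+0→XX/OO/OX/XO/X.*; (4,1)=+0→XX/OO/OX/XO/.X
ply 5, O at XX/OO/OX/XO/X. | (4,1)=+0→XX/OO/OX/XO/XO*
ply 6: XX/OO/OX/XO/XO is terminal +0 (X); from XX/O./O./X./.. depth 7

O winning at [XX/O./O./X./..]: False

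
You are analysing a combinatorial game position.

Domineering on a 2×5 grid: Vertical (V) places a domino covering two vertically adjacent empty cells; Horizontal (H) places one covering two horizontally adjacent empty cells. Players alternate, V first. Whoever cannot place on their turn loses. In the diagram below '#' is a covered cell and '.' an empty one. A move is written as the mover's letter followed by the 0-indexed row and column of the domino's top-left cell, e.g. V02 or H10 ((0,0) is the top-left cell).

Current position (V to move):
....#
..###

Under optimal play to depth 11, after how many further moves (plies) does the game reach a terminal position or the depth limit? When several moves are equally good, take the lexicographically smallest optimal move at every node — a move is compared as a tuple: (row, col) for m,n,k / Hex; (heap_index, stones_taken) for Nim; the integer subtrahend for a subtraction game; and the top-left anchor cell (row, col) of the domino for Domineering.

ply 1, V at ....#/..### | V00=-1→#...#/#.###; V01=+1→.#..#/.####*
ply 2, H at .#..#/.#### | H02=-1→.####/.####*
ply 3, V at .####/.#### | V00=+1→#####/#####*
ply 4: #####/##### is terminal -1 (H); from ....#/..### depth 11

PV length from [....#/..###]: 3 plies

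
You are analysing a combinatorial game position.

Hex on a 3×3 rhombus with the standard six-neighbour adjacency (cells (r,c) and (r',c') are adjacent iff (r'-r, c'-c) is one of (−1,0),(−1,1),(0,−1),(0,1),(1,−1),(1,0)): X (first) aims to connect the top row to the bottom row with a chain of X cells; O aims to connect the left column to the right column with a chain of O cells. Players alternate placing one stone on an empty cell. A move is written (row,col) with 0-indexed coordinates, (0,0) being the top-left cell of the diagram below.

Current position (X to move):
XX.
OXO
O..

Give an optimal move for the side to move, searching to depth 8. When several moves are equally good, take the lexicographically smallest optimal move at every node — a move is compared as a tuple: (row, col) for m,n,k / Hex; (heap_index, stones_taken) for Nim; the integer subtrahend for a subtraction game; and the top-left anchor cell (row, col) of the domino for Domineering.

X's best at [XX./OXO/O..]: (2,1)

ply 1, X at XX./OXO/O.. | (0,2)=-1→XXX/OXO/O..; (2,1)=+1→XX./OXO/OX.*; (2,2)=-1→XX./OXO/O.X
ply 2: XX./OXO/OX. is terminal -1 (O); from XX./OXO/O.. depth 8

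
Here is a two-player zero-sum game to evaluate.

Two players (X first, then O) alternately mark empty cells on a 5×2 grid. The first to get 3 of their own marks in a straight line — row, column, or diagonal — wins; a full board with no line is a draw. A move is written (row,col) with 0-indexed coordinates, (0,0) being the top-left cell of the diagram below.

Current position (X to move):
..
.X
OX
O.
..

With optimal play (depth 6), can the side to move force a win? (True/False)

X winning at [../.X/OX/O./..]: True

ply 1, X at ../.X/OX/O./.. | (0,0)=-1→X./.X/OX/O./..; (0,1)=+1→.X/.X/OX/O./..*; (1,0)=-1→../XX/OX/O./..; (3,1)=+1→../.X/OX/OX/..; (4,0)=-1→../.X/OX/O./X.; (4,1)=-1→../.X/OX/O./.X
ply 2: .X/.X/OX/O./.. is terminal -1 (O); from ../.X/OX/O./.. depth 6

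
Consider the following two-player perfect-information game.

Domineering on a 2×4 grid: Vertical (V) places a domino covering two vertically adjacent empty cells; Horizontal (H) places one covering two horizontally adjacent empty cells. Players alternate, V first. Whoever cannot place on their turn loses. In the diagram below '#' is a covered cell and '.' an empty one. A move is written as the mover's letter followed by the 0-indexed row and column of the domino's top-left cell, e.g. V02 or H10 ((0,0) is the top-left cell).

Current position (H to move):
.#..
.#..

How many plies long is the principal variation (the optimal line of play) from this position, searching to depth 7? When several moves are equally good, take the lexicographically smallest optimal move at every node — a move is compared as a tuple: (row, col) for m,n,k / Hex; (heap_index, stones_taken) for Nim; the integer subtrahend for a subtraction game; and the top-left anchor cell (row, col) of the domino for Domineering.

p1 H@[.#../.#..]: H02[.###/.#..]+1* H12[.#../.###]+1
p2 V@[.###/.#..]: V00[####/##..]-1*
p3 H@[####/##..]: H12[####/####]+1*
p4 V@[####/####] terminal -1; root [.#../.#..] d7

PV length from [.#../.#..]: 3 plies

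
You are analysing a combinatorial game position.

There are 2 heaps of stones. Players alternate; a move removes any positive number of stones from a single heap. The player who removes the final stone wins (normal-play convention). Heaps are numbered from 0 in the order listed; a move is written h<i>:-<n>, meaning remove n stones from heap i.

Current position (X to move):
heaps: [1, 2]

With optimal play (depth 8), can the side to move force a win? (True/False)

X winning at [(1,2)]: True

p1 X@[(1,2)]: h0:-1[(0,2)]-1 h1:-1[(1,1)]+1* h1:-2[(1,0)]-1
p2 O@[(1,1)]: h0:-1[(0,1)]-1* h1:-1[(1,0)]-1
p3 X@[(0,1)]: h1:-1[(0,0)]+1*
p4 O@[(0,0)] terminal -1; root [(1,2)] d8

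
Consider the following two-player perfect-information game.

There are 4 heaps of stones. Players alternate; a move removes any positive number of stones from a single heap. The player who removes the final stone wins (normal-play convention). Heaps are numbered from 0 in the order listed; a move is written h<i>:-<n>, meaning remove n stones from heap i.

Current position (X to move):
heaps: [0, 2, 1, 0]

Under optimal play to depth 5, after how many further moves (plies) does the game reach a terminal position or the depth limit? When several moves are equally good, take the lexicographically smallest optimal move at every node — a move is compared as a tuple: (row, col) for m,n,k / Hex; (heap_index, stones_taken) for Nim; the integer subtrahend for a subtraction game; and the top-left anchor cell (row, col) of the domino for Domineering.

PV length from [(0,2,1,0)]: 3 plies

p1 X@[(0,2,1,0)]: h1:-1[(0,1,1,0)]+1* h1:-2[(0,0,1,0)]-1 h2:-1[(0,2,0,0)]-1
p2 O@[(0,1,1,0)]: h1:-1[(0,0,1,0)]-1* h2:-1[(0,1,0,0)]-1
p3 X@[(0,0,1,0)]: h2:-1[(0,0,0,0)]+1*
p4 O@[(0,0,0,0)] terminal -1; root [(0,2,1,0)] d5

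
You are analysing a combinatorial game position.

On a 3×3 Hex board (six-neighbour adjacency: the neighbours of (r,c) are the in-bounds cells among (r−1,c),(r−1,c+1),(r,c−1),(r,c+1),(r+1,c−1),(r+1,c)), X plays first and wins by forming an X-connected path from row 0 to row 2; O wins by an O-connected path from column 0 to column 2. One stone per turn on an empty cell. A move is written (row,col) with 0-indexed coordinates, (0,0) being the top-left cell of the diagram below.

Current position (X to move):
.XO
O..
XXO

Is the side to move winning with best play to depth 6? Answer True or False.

X winning at [.XO/O../XXO]: True

ply 1, X at .XO/O../XXO | (0,0)=-1→XXO/O../XXO; (1,1)=+1→.XO/OX./XXO*; (1,2)=-1→.XO/O.X/XXO
ply 2: .XO/OX./XXO is terminal -1 (O); from .XO/O../XXO depth 6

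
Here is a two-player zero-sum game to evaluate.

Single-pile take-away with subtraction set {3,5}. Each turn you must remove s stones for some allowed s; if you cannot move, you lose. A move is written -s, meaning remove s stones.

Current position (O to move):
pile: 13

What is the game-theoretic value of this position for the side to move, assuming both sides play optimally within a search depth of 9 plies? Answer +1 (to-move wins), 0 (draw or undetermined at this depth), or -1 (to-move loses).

value(13, O) = +1

ply 1, O at 13 | -3=+1→10*; -5=+1→8
ply 2, X at 10 | -3=-1→7*; -5=-1→5
ply 3, O at 7 | -3=-1→4; -5=+1→2*
ply 4: 2 is terminal -1 (X); from 13 depth 9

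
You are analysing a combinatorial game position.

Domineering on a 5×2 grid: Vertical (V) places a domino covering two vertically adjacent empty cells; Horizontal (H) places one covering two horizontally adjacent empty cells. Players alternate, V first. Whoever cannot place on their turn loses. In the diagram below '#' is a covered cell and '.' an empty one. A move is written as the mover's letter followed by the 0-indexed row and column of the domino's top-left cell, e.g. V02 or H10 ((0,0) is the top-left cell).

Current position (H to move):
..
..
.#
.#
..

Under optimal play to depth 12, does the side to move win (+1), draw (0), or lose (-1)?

ply 1, H at ../../.#/.#/.. | H00=+1→##/../.#/.#/..*; H10=+1→../##/.#/.#/..; H40=-1→../../.#/.#/##
ply 2, V at ##/../.#/.#/.. | V10=-1→##/#./##/.#/..*; V20=-1→##/../##/##/..; V30=-1→##/../.#/##/#.
ply 3, H at ##/#./##/.#/.. | H40=+1→##/#./##/.#/##*
ply 4: ##/#./##/.#/## is terminal -1 (V); from ../../.#/.#/.. depth 12

value(../../.#/.#/.., H) = +1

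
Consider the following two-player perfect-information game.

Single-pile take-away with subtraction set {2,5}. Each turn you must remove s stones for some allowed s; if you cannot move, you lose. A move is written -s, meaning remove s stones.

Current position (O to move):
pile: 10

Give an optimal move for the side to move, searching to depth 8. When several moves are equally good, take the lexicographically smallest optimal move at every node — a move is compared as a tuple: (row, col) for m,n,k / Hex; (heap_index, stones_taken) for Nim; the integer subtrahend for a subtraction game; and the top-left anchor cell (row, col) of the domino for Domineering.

O's best at [10]: -2

p1 O@[10]: -2[8]+1* -5[5]-1
p2 X@[8]: -2[6]-1* -5[3]-1
p3 O@[6]: -2[4]+1* -5[1]+1
p4 X@[4]: -2[2]-1*
p5 O@[2]: -2[0]+1*
p6 X@[0] terminal -1; root [10] d8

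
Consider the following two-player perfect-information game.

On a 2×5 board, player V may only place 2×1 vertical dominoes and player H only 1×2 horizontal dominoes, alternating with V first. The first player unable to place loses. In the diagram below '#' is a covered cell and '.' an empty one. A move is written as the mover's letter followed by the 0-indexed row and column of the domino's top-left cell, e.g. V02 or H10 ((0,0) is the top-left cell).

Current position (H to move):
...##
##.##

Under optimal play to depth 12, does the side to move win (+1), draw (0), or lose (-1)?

value(...##/##.##, H) = +1

ply 1, H at ...##/##.## | H00=-1→##.##/##.##; H01=+1→.####/##.##*
ply 2: .####/##.## is terminal -1 (V); from ...##/##.## depth 12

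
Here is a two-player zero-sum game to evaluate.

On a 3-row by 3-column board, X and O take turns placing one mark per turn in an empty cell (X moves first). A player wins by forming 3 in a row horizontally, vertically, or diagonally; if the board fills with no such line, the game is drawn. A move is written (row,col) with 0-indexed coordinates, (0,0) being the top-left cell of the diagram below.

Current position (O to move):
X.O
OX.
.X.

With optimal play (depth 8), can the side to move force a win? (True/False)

p1 O@[X.O/OX./.X.]: (0,1)[XOO/OX./.X.]-1* (1,2)[X.O/OXO/.X.]-1 (2,0)[X.O/OX./OX.]-1 (2,2)[X.O/OX./.XO]-1
p2 X@[XOO/OX./.X.]: (1,2)[XOO/OXX/.X.]+0 (2,0)[XOO/OX./XX.]+0 (2,2)[XOO/OX./.XX]+1*
p3 O@[XOO/OX./.XX] terminal -1; root [X.O/OX./.X.] d8

O winning at [X.O/OX./.X.]: False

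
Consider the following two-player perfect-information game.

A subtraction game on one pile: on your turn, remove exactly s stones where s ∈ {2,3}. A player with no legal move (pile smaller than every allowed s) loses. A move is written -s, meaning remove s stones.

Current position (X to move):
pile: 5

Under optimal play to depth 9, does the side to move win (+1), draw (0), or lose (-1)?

value(5, X) = -1

[5] X move#1: -2:-1/3*, -3:-1/2
[3] O move#2: -2:+1/1*, -3:+1/0
[1] end (terminal -1, X#3); searched 5 to 9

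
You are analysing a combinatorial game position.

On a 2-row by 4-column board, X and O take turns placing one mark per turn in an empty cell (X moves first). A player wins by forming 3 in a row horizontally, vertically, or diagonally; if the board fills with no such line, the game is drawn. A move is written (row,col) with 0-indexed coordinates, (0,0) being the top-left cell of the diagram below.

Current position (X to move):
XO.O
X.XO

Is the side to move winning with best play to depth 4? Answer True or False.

X winning at [XO.O/X.XO]: True

[XO.O/X.XO] X move#1: (0,2):+0/XOXO/X.XO, (1,1):+1/XO.O/XXXO*
[XO.O/XXXO] end (terminal -1, O#2); searched XO.O/X.XO to 4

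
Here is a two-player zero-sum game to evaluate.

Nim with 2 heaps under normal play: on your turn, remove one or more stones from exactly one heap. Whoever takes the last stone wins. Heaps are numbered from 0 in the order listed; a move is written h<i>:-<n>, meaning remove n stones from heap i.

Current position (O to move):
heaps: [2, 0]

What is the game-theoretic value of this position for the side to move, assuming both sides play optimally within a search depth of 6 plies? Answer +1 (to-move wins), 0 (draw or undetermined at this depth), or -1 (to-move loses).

[(2,0)] O move#1: h0:-1:-1/(1,0), h0:-2:+1/(0,0)*
[(0,0)] end (terminal -1, X#2); searched (2,0) to 6

value((2,0), O) = +1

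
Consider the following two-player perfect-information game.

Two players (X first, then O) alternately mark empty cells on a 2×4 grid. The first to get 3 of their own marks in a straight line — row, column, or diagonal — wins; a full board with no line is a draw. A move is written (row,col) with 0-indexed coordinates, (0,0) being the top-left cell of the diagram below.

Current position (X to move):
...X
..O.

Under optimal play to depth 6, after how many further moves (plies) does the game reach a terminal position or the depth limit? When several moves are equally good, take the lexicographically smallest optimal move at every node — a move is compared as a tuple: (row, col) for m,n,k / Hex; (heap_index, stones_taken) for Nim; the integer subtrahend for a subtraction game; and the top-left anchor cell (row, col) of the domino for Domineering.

p1 X@[...X/..O.]: (0,0)[X..X/..O.]-1 (0,1)[.X.X/..O.]+0* (0,2)[..XX/..O.]+0 (1,0)[...X/X.O.]+0 (1,1)[...X/.XO.]+0 (1,3)[...X/..OX]+0
p2 O@[.X.X/..O.]: (0,0)[OX.X/..O.]-1 (0,2)[.XOX/..O.]+0* (1,0)[.X.X/O.O.]-1 (1,1)[.X.X/.OO.]-1 (1,3)[.X.X/..OO]-1
p3 X@[.XOX/..O.]: (0,0)[XXOX/..O.]-1 (1,0)[.XOX/X.O.]+0* (1,1)[.XOX/.XO.]+0 (1,3)[.XOX/..OX]+0
p4 O@[.XOX/X.O.]: (0,0)[OXOX/X.O.]+0* (1,1)[.XOX/XOO.]+0 (1,3)[.XOX/X.OO]+0
p5 X@[OXOX/X.O.]: (1,1)[OXOX/XXO.]+0* (1,3)[OXOX/X.OX]+0
p6 O@[OXOX/XXO.]: (1,3)[OXOX/XXOO]+0*
p7 X@[OXOX/XXOO] terminal +0; root [...X/..O.] d6

PV length from [...X/..O.]: 6 plies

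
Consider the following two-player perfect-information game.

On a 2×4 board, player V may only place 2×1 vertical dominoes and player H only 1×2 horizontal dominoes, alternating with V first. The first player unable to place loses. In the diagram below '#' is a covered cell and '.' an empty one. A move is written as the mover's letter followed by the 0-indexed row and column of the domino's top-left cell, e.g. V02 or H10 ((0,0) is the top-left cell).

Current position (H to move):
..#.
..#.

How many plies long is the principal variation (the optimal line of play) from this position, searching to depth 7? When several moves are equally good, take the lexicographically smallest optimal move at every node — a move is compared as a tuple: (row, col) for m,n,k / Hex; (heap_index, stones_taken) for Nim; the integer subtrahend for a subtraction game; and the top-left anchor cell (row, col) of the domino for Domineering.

[..#./..#.] H move#1: H00:+1/###./..#.*, H10:+1/..#./###.
[###./..#.] V move#2: V03:-1/####/..##*
[####/..##] H move#3: H10:+1/####/####*
[####/####] end (terminal -1, V#4); searched ..#./..#. to 7

PV length from [..#./..#.]: 3 plies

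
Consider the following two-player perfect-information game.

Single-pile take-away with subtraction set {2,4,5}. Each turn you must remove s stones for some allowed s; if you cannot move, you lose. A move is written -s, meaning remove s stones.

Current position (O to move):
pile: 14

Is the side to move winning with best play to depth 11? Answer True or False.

ply 1, O at 14 | -2=-1→12*; -4=-1→10; -5=-1→9
ply 2, X at 12 | -2=-1→10; -4=+1→8*; -5=+1→7
ply 3, O at 8 | -2=-1→6*; -4=-1→4; -5=-1→3
ply 4, X at 6 | -2=-1→4; -4=-1→2; -5=+1→1*
ply 5: 1 is terminal -1 (O); from 14 depth 11

O winning at [14]: False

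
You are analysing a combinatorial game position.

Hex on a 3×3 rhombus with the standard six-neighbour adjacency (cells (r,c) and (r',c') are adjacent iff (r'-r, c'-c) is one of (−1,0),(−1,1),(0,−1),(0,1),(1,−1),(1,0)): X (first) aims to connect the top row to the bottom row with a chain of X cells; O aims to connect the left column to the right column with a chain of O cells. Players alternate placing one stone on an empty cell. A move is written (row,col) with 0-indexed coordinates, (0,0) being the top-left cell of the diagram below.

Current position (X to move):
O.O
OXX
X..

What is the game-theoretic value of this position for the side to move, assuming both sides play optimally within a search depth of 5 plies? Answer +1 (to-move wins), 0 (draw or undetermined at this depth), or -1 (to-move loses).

ply 1, X at O.O/OXX/X.. | (0,1)=+1→OXO/OXX/X..*; (2,1)=-1→O.O/OXX/XX.; (2,2)=-1→O.O/OXX/X.X
ply 2: OXO/OXX/X.. is terminal -1 (O); from O.O/OXX/X.. depth 5

value(O.O/OXX/X.., X) = +1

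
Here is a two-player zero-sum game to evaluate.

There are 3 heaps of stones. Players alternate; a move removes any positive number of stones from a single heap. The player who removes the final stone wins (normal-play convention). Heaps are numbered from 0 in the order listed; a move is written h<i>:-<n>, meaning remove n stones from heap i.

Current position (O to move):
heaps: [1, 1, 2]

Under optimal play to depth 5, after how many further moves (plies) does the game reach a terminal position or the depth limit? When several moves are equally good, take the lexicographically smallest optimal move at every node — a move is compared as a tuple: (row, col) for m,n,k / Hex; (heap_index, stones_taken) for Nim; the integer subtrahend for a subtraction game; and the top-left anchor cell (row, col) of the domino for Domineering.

PV length from [(1,1,2)]: 3 plies

[(1,1,2)] O move#1: h0:-1:-1/(0,1,2), h1:-1:-1/(1,0,2), h2:-1:-1/(1,1,1), h2:-2:+1/(1,1,0)*
[(1,1,0)] X move#2: h0:-1:-1/(0,1,0)*, h1:-1:-1/(1,0,0)
[(0,1,0)] O move#3: h1:-1:+1/(0,0,0)*
[(0,0,0)] end (terminal -1, X#4); searched (1,1,2) to 5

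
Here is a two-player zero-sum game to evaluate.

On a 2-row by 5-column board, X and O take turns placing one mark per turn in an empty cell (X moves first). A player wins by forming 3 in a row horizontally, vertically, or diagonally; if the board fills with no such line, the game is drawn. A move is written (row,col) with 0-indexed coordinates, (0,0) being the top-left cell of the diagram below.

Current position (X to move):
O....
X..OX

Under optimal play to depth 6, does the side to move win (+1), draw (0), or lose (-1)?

ply 1, X at O..../X..OX | (0,1)=+0→OX.../X..OX*; (0,2)=+0→O.X../X..OX; (0,3)=+0→O..X./X..OX; (0,4)=+0→O...X/X..OX; (1,1)=+0→O..../XX.OX; (1,2)=+0→O..../X.XOX
ply 2, O at OX.../X..OX | (0,2)=+0→OXO../X..OX*; (0,3)=+0→OX.O./X..OX; (0,4)=+0→OX..O/X..OX; (1,1)=+0→OX.../XO.OX; (1,2)=+0→OX.../X.OOX
ply 3, X at OXO../X..OX | (0,3)=+0→OXOX./X..OX*; (0,4)=+0→OXO.X/X..OX; (1,1)=+0→OXO../XX.OX; (1,2)=+0→OXO../X.XOX
ply 4, O at OXOX./X..OX | (0,4)=+0→OXOXO/X..OX*; (1,1)=+0→OXOX./XO.OX; (1,2)=+0→OXOX./X.OOX
ply 5, X at OXOXO/X..OX | (1,1)=+0→OXOXO/XX.OX*; (1,2)=+0→OXOXO/X.XOX
ply 6, O at OXOXO/XX.OX | (1,2)=+0→OXOXO/XXOOX*
ply 7: OXOXO/XXOOX is terminal +0 (X); from O..../X..OX depth 6

value(O..../X..OX, X) = 0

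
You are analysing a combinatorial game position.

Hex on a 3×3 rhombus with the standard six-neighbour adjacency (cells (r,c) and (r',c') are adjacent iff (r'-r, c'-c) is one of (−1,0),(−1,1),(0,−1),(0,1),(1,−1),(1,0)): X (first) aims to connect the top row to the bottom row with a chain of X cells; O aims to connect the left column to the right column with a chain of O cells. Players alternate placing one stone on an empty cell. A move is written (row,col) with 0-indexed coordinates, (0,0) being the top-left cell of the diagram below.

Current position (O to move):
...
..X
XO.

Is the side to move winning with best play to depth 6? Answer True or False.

[.../..X/XO.] O move#1: (0,0):-1/O../..X/XO.*, (0,1):-1/.O./..X/XO., (0,2):-1/..O/..X/XO., (1,0):-1/.../O.X/XO., (1,1):-1/.../.OX/XO., (2,2):-1/.../..X/XOO
[O../..X/XO.] X move#2: (0,1):+1/OX./..X/XO.*, (0,2):+1/O.X/..X/XO., (1,0):+1/O../X.X/XO., (1,1):+1/O../.XX/XO., (2,2):+1/O../..X/XOX
[OX./..X/XO.] O move#3: (0,2):-1/OXO/..X/XO.*, (1,0):-1/OX./O.X/XO., (1,1):-1/OX./.OX/XO., (2,2):-1/OX./..X/XOO
[OXO/..X/XO.] X move#4: (1,0):+1/OXO/X.X/XO.*, (1,1):+1/OXO/.XX/XO., (2,2):+1/OXO/..X/XOX
[OXO/X.X/XO.] end (terminal -1, O#5); searched .../..X/XO. to 6

O winning at [.../..X/XO.]: False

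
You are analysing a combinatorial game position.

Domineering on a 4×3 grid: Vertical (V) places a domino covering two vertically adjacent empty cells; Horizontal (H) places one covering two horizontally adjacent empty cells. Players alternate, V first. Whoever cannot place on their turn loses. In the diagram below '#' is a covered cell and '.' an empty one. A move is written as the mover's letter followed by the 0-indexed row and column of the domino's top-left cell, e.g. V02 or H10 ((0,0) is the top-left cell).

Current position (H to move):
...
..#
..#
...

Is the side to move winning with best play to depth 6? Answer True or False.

[.../..#/..#/...] H move#1: H00:-1/##./..#/..#/...*, H01:-1/.##/..#/..#/..., H10:-1/.../###/..#/..., H20:-1/.../..#/###/..., H30:-1/.../..#/..#/##., H31:-1/.../..#/..#/.##
[##./..#/..#/...] V move#2: V10:+1/##./#.#/#.#/...*, V11:+1/##./.##/.##/..., V20:+1/##./..#/#.#/#.., V21:+1/##./..#/.##/.#.
[##./#.#/#.#/...] H move#3: H30:-1/##./#.#/#.#/##.*, H31:-1/##./#.#/#.#/.##
[##./#.#/#.#/##.] V move#4: V11:+1/##./###/###/##.*
[##./###/###/##.] end (terminal -1, H#5); searched .../..#/..#/... to 6

H winning at [.../..#/..#/...]: False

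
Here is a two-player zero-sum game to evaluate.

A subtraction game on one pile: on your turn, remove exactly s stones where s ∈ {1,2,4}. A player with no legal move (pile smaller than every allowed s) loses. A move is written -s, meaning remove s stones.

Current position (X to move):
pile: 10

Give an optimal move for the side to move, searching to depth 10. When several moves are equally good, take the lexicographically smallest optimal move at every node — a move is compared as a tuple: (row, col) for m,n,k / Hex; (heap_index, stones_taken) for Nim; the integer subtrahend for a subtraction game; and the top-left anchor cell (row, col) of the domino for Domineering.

X's best at [10]: -1

p1 X@[10]: -1[9]+1* -2[8]-1 -4[6]+1
p2 O@[9]: -1[8]-1* -2[7]-1 -4[5]-1
p3 X@[8]: -1[7]-1 -2[6]+1* -4[4]-1
p4 O@[6]: -1[5]-1* -2[4]-1 -4[2]-1
p5 X@[5]: -1[4]-1 -2[3]+1* -4[1]-1
p6 O@[3]: -1[2]-1* -2[1]-1
p7 X@[2]: -1[1]-1 -2[0]+1*
p8 O@[0] terminal -1; root [10] d10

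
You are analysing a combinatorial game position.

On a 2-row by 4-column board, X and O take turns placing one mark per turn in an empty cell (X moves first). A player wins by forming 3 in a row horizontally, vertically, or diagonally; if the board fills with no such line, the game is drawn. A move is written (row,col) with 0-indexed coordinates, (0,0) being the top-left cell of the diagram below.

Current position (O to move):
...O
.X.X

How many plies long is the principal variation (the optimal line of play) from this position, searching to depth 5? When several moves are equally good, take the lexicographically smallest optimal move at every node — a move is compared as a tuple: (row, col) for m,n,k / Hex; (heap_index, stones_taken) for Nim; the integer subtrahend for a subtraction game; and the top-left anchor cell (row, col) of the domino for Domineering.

[...O/.X.X] O move#1: (0,0):-1/O..O/.X.X, (0,1):-1/.O.O/.X.X, (0,2):-1/..OO/.X.X, (1,0):-1/...O/OX.X, (1,2):+0/...O/.XOX*
[...O/.XOX] X move#2: (0,0):+0/X..O/.XOX*, (0,1):+0/.X.O/.XOX, (0,2):+0/..XO/.XOX, (1,0):+0/...O/XXOX
[X..O/.XOX] O move#3: (0,1):+0/XO.O/.XOX*, (0,2):+0/X.OO/.XOX, (1,0):+0/X..O/OXOX
[XO.O/.XOX] X move#4: (0,2):+0/XOXO/.XOX*, (1,0):-1/XO.O/XXOX
[XOXO/.XOX] O move#5: (1,0):+0/XOXO/OXOX*
[XOXO/OXOX] end (terminal +0, X#6); searched ...O/.X.X to 5

PV length from [...O/.X.X]: 5 plies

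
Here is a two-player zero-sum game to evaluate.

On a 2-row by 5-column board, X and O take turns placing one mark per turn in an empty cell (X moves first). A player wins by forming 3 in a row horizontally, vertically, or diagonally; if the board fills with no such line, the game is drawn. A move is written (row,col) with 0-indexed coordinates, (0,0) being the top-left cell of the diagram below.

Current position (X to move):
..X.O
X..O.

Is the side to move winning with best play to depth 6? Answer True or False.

p1 X@[..X.O/X..O.]: (0,0)[X.X.O/X..O.]+0 (0,1)[.XX.O/X..O.]+1* (0,3)[..XXO/X..O.]+0 (1,1)[..X.O/XX.O.]+0 (1,2)[..X.O/X.XO.]+1 (1,4)[..X.O/X..OX]+0
p2 O@[.XX.O/X..O.]: (0,0)[OXX.O/X..O.]-1* (0,3)[.XXOO/X..O.]-1 (1,1)[.XX.O/XO.O.]-1 (1,2)[.XX.O/X.OO.]-1 (1,4)[.XX.O/X..OO]-1
p3 X@[OXX.O/X..O.]: (0,3)[OXXXO/X..O.]+1* (1,1)[OXX.O/XX.O.]+1 (1,2)[OXX.O/X.XO.]+1 (1,4)[OXX.O/X..OX]+0
p4 O@[OXXXO/X..O.] terminal -1; root [..X.O/X..O.] d6

X winning at [..X.O/X..O.]: True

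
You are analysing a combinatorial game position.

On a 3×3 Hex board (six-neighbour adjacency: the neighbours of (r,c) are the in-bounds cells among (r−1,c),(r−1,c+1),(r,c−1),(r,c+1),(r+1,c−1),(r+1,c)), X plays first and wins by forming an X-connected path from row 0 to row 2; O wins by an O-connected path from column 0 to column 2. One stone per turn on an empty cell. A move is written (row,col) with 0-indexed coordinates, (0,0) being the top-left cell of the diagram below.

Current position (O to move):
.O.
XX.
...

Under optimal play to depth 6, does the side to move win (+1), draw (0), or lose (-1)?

value(.O./XX./..., O) = -1

ply 1, O at .O./XX./... | (0,0)=-1→OO./XX./...*; (0,2)=-1→.OO/XX./...; (1,2)=-1→.O./XXO/...; (2,0)=-1→.O./XX./O..; (2,1)=-1→.O./XX./.O.; (2,2)=-1→.O./XX./..O
ply 2, X at OO./XX./... | (0,2)=+1→OOX/XX./...*; (1,2)=-1→OO./XXX/...; (2,0)=-1→OO./XX./X..; (2,1)=-1→OO./XX./.X.; (2,2)=-1→OO./XX./..X
ply 3, O at OOX/XX./... | (1,2)=-1→OOX/XXO/...*; (2,0)=-1→OOX/XX./O..; (2,1)=-1→OOX/XX./.O.; (2,2)=-1→OOX/XX./..O
ply 4, X at OOX/XXO/... | (2,0)=+1→OOX/XXO/X..*; (2,1)=+1→OOX/XXO/.X.; (2,2)=+1→OOX/XXO/..X
ply 5: OOX/XXO/X.. is terminal -1 (O); from .O./XX./... depth 6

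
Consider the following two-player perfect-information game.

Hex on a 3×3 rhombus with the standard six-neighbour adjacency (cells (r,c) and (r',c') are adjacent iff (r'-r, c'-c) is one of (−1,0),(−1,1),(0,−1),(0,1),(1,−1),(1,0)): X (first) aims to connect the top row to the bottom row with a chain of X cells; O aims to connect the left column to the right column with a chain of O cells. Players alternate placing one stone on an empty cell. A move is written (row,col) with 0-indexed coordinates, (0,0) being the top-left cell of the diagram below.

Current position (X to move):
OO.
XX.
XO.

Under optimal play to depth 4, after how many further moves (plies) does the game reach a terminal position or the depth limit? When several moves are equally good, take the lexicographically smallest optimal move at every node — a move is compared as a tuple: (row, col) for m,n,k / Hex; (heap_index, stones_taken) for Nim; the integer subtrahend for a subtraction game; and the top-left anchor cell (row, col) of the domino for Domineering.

PV length from [OO./XX./XO.]: 1 ply

p1 X@[OO./XX./XO.]: (0,2)[OOX/XX./XO.]+1* (1,2)[OO./XXX/XO.]-1 (2,2)[OO./XX./XOX]-1
p2 O@[OOX/XX./XO.] terminal -1; root [OO./XX./XO.] d4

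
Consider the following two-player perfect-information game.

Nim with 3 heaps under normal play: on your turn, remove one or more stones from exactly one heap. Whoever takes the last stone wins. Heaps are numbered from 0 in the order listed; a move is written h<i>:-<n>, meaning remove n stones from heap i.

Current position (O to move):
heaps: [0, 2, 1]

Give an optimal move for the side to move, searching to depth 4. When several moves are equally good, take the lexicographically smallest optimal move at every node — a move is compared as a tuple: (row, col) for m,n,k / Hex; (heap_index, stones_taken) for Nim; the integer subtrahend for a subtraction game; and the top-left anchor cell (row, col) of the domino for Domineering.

[(0,2,1)] O move#1: h1:-1:+1/(0,1,1)*, h1:-2:-1/(0,0,1), h2:-1:-1/(0,2,0)
[(0,1,1)] X move#2: h1:-1:-1/(0,0,1)*, h2:-1:-1/(0,1,0)
[(0,0,1)] O move#3: h2:-1:+1/(0,0,0)*
[(0,0,0)] end (terminal -1, X#4); searched (0,2,1) to 4

O's best at [(0,2,1)]: h1:-1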